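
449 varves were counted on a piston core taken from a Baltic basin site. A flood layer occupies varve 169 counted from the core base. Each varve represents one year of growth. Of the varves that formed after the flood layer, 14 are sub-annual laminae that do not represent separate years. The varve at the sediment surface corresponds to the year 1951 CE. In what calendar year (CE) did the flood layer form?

1685 CE

449 − 169 = 280 varves lie beyond the flood layer toward the sediment surface.
Excluding 14 false varves: 280 − 14 = 266.
The varve at the sediment surface is 1951 CE, so the flood layer dates to 1951 − 266 = 1685 CE.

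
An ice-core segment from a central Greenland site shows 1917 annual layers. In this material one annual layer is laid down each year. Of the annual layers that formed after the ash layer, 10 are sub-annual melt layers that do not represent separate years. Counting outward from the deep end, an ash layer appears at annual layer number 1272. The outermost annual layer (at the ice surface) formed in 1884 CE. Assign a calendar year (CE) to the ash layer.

1249 CE

1917 − 1272 = 645 annual layers lie beyond the ash layer toward the ice surface.
Removing the 10 false annual layers leaves 645 − 10 = 635 true annual layers beyond the ash layer.
The annual layer at the ice surface is 1884 CE, so the ash layer dates to 1884 − 635 = 1249 CE.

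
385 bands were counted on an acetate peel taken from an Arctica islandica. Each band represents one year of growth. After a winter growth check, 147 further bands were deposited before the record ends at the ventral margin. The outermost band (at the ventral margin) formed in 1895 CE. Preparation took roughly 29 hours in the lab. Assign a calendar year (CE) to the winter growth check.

1748 CE

There are 147 bands younger than the winter growth check.
1895 − 147 = 1748 CE.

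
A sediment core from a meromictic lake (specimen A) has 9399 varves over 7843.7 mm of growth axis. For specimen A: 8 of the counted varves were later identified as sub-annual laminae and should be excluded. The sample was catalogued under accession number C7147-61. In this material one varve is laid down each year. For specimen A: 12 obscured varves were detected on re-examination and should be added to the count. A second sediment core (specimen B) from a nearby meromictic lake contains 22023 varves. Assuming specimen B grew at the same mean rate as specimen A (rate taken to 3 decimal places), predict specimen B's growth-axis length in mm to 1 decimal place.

18367.2 mm

Specimen A: adjusted count: 9399 − 8 + 12 = 9403 varves.
A: 7843.7 mm over 9403 years gives 7843.7 / 9403 ≈ 0.834 mm/year.
B's length ≈ 0.834 × 22023 = 18367.2 mm.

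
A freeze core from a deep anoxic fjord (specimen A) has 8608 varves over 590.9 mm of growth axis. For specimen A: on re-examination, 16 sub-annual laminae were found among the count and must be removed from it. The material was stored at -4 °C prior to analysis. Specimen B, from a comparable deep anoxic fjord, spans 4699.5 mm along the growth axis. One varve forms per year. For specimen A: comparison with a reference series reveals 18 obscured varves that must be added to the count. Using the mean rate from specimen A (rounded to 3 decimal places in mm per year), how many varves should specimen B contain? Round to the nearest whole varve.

68109 varves

Specimen A: after corrections the count is 8608 − 16 + 18 = 8610 varves.
A: Mean rate = 590.9 mm / 8610 years ≈ 0.069 mm/yr.
Specimen B: 4699.5 mm / 0.069 mm per year = 68108.70 years ≈ 68109 varves.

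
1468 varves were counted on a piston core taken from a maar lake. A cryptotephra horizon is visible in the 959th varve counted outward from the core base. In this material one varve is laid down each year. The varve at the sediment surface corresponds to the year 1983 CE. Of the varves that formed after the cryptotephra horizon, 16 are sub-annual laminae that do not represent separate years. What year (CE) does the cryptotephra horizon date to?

1468 − 959 = 509 varves lie beyond the cryptotephra horizon toward the sediment surface.
Removing the 16 false varves leaves 509 − 16 = 493 true varves beyond the cryptotephra horizon.
The varve at the sediment surface is 1983 CE, so the cryptotephra horizon dates to 1983 − 493 = 1490 CE.

1490 CE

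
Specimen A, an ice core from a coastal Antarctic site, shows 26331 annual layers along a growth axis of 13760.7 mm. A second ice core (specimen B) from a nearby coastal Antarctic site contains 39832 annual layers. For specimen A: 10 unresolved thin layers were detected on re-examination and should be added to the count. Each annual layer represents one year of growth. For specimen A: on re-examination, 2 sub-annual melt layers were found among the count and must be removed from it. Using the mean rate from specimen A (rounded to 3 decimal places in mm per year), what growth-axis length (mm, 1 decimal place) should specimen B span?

20792.3 mm

Specimen A: adjusted count: 26331 − 2 + 10 = 26339 annual layers.
A: Extension rate ≈ 13760.7 / 26339 = 0.522 mm/year.
Length of B = 0.522 × 39832 = 20792.3 mm.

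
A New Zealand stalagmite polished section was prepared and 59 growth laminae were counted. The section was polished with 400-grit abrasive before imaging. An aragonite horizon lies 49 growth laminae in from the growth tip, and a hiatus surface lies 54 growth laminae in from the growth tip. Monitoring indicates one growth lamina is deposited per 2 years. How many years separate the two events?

10 years

The two markers are separated by 54 − 49 = 5 growth laminae.
At 2 years per growth lamina, 5 × 2 = 10 years.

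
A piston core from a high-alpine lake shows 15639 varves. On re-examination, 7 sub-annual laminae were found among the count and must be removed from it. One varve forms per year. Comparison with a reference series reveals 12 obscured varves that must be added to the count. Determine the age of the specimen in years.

15644 yr

Correcting the raw count gives 15639 − 7 + 12 = 15644 true varves.
With a one-to-one varve periodicity this is 15644 years.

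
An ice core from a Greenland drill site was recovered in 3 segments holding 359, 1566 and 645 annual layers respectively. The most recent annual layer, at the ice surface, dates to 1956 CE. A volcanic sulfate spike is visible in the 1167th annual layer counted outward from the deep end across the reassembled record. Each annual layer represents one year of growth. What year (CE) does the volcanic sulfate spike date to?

Total annual layers = 359 + 1566 + 645 = 2570.
The volcanic sulfate spike sits at annual layer 1167 from the deep end, so 2570 − 1167 = 1403 annual layers formed after it.
The annual layer at the ice surface is 1956 CE, so the volcanic sulfate spike dates to 1956 − 1403 = 553 CE.

553 CE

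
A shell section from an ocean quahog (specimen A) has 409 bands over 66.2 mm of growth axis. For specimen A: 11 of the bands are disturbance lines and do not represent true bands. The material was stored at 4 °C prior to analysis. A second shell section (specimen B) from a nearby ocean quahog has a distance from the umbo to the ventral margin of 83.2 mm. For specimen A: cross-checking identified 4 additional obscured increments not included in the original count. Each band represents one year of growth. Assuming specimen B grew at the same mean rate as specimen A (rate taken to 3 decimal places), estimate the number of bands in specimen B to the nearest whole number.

504 bands

Specimen A: true band count = 409 − 11 + 4 = 402.
A: Extension rate ≈ 66.2 / 402 = 0.165 mm/yr.
B spans 83.2 / 0.165 = 504.24 years ≈ 504 bands.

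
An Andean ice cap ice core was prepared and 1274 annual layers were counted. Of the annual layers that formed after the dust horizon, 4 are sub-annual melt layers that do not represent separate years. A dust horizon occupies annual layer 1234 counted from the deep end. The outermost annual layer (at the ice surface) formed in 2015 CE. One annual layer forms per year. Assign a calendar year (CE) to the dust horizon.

1979 CE

The dust horizon sits at annual layer 1234 from the deep end, so 1274 − 1234 = 40 annual layers formed after it.
Removing the 4 false annual layers leaves 40 − 4 = 36 true annual layers beyond the dust horizon.
The annual layer at the ice surface is 2015 CE, so the dust horizon dates to 2015 − 36 = 1979 CE.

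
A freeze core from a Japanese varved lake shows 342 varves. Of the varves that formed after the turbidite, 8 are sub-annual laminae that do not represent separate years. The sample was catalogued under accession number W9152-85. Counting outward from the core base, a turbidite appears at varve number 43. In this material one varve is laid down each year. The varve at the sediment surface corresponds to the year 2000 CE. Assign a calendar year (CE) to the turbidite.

The turbidite sits at varve 43 from the core base, so 342 − 43 = 299 varves formed after it.
Removing the 8 false varves leaves 299 − 8 = 291 true varves beyond the turbidite.
2000 − 291 = 1709 CE.

1709 CE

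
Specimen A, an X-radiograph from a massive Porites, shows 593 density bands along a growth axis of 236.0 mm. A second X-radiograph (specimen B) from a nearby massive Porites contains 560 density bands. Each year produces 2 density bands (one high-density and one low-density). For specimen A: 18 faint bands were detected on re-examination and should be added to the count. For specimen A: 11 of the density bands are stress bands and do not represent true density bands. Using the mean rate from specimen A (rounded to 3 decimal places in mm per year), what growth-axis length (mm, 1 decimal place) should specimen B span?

Specimen A: after corrections the count is 593 − 11 + 18 = 600 density bands.
Specimen A: 600 density bands at 2 per year is 600 / 2 = 300 years.
A: Mean rate = 236.0 mm / 300 years ≈ 0.787 mm/year.
Specimen B: 560 density bands at 2 per year is 560 / 2 = 280 years. B's length ≈ 0.787 × 280 = 220.4 mm.

220.4 mm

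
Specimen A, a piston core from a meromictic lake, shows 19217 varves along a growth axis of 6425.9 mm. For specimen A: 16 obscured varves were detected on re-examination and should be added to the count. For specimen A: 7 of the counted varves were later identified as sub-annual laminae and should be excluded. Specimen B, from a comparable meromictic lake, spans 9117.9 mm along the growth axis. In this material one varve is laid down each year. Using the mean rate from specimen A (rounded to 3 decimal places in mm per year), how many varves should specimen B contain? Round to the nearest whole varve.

27299 varves

Specimen A: true varve count = 19217 − 7 + 16 = 19226.
A: Mean rate = 6425.9 mm / 19226 years ≈ 0.334 mm per year.
B spans 9117.9 / 0.334 = 27299.10 years ≈ 27299 varves.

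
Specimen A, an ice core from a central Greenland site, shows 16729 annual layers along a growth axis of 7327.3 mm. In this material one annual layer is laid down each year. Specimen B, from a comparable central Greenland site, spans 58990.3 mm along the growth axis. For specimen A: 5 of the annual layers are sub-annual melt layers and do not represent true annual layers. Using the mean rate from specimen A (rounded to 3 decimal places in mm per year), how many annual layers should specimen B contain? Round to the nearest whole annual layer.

134681 annual layers

Specimen A: correcting the raw count gives 16729 − 5 = 16724 true annual layers.
A: 7327.3 mm over 16724 years gives 7327.3 / 16724 ≈ 0.438 mm per year.
B spans 58990.3 / 0.438 = 134681.05 years ≈ 134681 annual layers.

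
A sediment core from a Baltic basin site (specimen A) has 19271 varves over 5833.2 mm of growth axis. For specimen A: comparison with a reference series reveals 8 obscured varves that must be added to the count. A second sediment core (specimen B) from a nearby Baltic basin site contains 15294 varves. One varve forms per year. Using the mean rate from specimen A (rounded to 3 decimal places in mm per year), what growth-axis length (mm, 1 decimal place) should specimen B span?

Specimen A: adjusted count: 19271 + 8 = 19279 varves.
A: Mean rate = 5833.2 mm / 19279 years ≈ 0.303 mm/year.
For B, 0.303 mm/year × 15294 years = 4634.1 mm.

4634.1 mm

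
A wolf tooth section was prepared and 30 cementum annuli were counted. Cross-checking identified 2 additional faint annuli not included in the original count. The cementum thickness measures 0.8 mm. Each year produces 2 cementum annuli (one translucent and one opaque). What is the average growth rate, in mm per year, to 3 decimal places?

After corrections the count is 30 + 2 = 32 cementum annuli.
Dividing by 2 cementum annuli per year: 32 / 2 = 16 years.
Extension rate ≈ 0.8 / 16 = 0.050 mm per year.

0.050 mm per year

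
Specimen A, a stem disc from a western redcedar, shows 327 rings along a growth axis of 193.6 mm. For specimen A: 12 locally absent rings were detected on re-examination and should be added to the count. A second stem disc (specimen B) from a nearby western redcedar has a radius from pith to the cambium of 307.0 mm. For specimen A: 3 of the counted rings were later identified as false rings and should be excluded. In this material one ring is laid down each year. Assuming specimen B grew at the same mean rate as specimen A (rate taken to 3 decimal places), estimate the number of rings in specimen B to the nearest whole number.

533 rings

Specimen A: after corrections the count is 327 − 3 + 12 = 336 rings.
A: 193.6 mm over 336 years gives 193.6 / 336 ≈ 0.576 mm per year.
For B, 307.0 / 0.576 = 532.99 years ≈ 533 rings.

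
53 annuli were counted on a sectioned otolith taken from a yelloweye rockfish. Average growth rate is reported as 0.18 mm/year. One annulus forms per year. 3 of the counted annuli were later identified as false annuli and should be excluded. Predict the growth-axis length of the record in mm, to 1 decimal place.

9.0 mm

Adjusted count: 53 − 3 = 50 annuli.
Predicted length = 0.18 mm/year × 50 years = 9.0 mm.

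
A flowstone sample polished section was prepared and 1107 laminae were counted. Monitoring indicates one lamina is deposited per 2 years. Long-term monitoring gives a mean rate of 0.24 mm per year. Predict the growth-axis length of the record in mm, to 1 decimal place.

531.4 mm

Multiplying by 2 years per lamina: 1107 × 2 = 2214 years.
Predicted length = 0.24 mm/year × 2214 years = 531.4 mm.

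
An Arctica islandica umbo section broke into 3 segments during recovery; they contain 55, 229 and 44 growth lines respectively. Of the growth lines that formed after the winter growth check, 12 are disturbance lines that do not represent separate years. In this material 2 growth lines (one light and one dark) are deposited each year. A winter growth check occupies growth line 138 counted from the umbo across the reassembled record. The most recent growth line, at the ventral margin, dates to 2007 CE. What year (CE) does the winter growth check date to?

1918 CE

Total growth lines = 55 + 229 + 44 = 328.
Between growth line 138 and the ventral margin there are 328 − 138 = 190 growth lines.
Removing the 12 false growth lines leaves 190 − 12 = 178 true growth lines beyond the winter growth check.
With 2 growth lines per year, 178 / 2 = 89 years.
2007 − 89 = 1918 CE.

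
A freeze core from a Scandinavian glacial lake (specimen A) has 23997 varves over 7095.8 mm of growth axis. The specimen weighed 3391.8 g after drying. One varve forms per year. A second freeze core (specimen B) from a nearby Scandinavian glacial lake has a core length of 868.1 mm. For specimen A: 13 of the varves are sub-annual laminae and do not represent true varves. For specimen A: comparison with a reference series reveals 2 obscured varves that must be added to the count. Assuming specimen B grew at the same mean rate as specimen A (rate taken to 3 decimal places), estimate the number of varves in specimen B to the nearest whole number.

Specimen A: after corrections the count is 23997 − 13 + 2 = 23986 varves.
A: 7095.8 mm over 23986 years gives 7095.8 / 23986 ≈ 0.296 mm/year.
B spans 868.1 / 0.296 = 2932.77 years ≈ 2933 varves.

2933 varves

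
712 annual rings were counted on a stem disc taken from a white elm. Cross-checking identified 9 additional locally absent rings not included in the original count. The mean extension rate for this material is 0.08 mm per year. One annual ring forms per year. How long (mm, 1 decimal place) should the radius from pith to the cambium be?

True annual ring count = 712 + 9 = 721.
Length ≈ 0.08 × 721 = 57.7 mm.

57.7 mm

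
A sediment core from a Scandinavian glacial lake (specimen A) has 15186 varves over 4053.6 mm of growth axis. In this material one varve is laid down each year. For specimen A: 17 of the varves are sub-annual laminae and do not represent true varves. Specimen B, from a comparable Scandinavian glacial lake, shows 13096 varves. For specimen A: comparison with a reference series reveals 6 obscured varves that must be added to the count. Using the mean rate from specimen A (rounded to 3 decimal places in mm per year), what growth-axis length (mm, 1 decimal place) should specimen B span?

3496.6 mm

Specimen A: correcting the raw count gives 15186 − 17 + 6 = 15175 true varves.
A: Mean rate = 4053.6 mm / 15175 years ≈ 0.267 mm/yr.
B's length ≈ 0.267 × 13096 = 3496.6 mm.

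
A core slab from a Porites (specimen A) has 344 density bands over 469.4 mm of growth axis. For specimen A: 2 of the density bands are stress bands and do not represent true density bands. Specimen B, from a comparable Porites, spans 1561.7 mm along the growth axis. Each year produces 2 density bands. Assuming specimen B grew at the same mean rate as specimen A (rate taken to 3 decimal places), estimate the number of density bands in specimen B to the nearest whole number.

1138 density bands

Specimen A: correcting the raw count gives 344 − 2 = 342 true density bands.
Specimen A: 342 density bands at 2 per year is 342 / 2 = 171 years.
A: Mean rate = 469.4 mm / 171 years ≈ 2.745 mm per year.
Specimen B: 1561.7 mm / 2.745 mm per year = 568.93 years; at 2 density bands per year that is 568.93 × 2 ≈ 1138 density bands.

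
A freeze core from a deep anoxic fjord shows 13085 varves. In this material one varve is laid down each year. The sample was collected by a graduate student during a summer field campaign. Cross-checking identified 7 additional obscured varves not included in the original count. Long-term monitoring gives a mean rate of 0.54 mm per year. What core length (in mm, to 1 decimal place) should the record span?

7069.7 mm

Adjusted count: 13085 + 7 = 13092 varves.
Predicted length = 0.54 mm/year × 13092 years = 7069.7 mm.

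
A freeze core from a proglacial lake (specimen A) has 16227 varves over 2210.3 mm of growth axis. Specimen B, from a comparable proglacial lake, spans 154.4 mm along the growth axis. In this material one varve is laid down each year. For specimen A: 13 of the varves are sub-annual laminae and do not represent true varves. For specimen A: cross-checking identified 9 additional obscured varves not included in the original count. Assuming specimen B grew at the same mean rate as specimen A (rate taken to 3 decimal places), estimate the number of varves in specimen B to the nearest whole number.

1135 varves

Specimen A: adjusted count: 16227 − 13 + 9 = 16223 varves.
A: 2210.3 mm over 16223 years gives 2210.3 / 16223 ≈ 0.136 mm/year.
Specimen B: 154.4 mm / 0.136 mm per year = 1135.29 years ≈ 1135 varves.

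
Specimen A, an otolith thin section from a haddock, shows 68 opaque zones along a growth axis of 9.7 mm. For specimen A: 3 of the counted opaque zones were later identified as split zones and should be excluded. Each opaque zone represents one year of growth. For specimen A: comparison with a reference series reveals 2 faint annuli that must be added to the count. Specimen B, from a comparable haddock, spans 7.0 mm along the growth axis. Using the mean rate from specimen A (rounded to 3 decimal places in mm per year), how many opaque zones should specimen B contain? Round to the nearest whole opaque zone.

48 opaque zones

Specimen A: adjusted count: 68 − 3 + 2 = 67 opaque zones.
A: 9.7 mm over 67 years gives 9.7 / 67 ≈ 0.145 mm per year.
Specimen B: 7.0 mm / 0.145 mm per year = 48.28 years ≈ 48 opaque zones.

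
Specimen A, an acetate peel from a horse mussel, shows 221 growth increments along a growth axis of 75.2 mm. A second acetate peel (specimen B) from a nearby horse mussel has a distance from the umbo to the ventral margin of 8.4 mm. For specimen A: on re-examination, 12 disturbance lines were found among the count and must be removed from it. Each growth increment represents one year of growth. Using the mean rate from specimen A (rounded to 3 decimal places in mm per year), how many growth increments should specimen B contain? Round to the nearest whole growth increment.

Specimen A: after corrections the count is 221 − 12 = 209 growth increments.
A: Mean rate = 75.2 mm / 209 years ≈ 0.360 mm/year.
For B, 8.4 / 0.360 = 23.33 years ≈ 23 growth increments.

23 growth increments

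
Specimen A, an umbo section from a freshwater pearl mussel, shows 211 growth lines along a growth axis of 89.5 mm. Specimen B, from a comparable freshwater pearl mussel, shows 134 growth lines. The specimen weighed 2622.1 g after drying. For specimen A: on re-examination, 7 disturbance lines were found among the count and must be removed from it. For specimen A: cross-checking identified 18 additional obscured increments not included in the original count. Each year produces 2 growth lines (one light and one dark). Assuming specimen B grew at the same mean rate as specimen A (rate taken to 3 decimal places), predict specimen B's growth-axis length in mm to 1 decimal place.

Specimen A: adjusted count: 211 − 7 + 18 = 222 growth lines.
Specimen A: 222 growth lines at 2 per year is 222 / 2 = 111 years.
A: 89.5 mm over 111 years gives 89.5 / 111 ≈ 0.806 mm/year.
Specimen B: dividing by 2 growth lines per year: 134 / 2 = 67 years. B's length ≈ 0.806 × 67 = 54.0 mm.

54.0 mm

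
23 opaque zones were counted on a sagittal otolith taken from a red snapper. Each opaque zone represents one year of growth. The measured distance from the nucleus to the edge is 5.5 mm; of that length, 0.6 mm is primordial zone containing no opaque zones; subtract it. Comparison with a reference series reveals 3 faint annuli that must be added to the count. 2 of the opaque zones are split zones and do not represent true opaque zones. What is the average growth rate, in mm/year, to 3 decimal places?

Adjusted count: 23 − 2 + 3 = 24 opaque zones.
Removing the 0.6 mm offcut leaves 5.5 − 0.6 = 4.9 mm.
Mean rate = 4.9 mm / 24 years ≈ 0.204 mm/year.

0.204 mm/year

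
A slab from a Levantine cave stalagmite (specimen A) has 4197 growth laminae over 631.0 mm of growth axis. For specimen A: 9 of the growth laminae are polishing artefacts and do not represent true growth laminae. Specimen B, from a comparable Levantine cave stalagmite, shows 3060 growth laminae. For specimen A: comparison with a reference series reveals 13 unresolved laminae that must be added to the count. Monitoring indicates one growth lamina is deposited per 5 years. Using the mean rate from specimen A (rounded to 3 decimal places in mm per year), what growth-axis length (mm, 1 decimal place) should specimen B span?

459.0 mm

Specimen A: correcting the raw count gives 4197 − 9 + 13 = 4201 true growth laminae.
Specimen A: 4201 growth laminae at 5 years each span 4201 × 5 = 21005 years.
A: Extension rate ≈ 631.0 / 21005 = 0.030 mm/year.
Specimen B: multiplying by 5 years per growth lamina: 3060 × 5 = 15300 years. B's length ≈ 0.030 × 15300 = 459.0 mm.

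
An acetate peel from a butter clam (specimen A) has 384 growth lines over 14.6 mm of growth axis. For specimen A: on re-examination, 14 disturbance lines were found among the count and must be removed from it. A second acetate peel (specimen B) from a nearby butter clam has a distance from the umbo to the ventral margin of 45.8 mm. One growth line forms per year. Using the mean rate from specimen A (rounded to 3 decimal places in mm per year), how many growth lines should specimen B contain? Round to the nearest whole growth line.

1174 growth lines

Specimen A: correcting the raw count gives 384 − 14 = 370 true growth lines.
A: Mean rate = 14.6 mm / 370 years ≈ 0.039 mm/yr.
For B, 45.8 / 0.039 = 1174.36 years ≈ 1174 growth lines.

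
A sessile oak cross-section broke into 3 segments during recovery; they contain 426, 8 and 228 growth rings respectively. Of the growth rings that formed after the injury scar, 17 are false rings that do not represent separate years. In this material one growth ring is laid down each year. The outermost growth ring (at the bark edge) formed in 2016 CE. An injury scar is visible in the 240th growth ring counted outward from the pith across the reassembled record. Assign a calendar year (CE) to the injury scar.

Total growth rings = 426 + 8 + 228 = 662.
The injury scar sits at growth ring 240 from the pith, so 662 − 240 = 422 growth rings formed after it.
Excluding 17 false growth rings: 422 − 17 = 405.
2016 − 405 = 1611 CE.

1611 CE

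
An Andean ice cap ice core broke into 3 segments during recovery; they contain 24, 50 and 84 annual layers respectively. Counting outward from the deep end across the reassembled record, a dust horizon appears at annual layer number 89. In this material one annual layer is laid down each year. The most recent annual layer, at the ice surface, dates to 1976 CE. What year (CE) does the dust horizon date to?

1907 CE

Total annual layers = 24 + 50 + 84 = 158.
The dust horizon sits at annual layer 89 from the deep end, so 158 − 89 = 69 annual layers formed after it.
The annual layer at the ice surface is 1976 CE, so the dust horizon dates to 1976 − 69 = 1907 CE.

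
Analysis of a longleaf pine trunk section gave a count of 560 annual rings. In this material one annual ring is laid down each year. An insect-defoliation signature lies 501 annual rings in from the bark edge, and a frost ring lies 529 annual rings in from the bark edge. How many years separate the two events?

The two markers are separated by 529 − 501 = 28 annual rings.
That is 28 years at one annual ring per year.

28 years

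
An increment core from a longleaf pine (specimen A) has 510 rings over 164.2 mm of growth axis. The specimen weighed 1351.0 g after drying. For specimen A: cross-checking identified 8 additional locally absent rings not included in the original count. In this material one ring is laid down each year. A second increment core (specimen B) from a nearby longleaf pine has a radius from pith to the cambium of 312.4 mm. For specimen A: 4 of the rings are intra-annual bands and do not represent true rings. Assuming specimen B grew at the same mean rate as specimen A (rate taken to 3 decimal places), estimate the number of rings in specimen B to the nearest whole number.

979 rings

Specimen A: adjusted count: 510 − 4 + 8 = 514 rings.
A: 164.2 mm over 514 years gives 164.2 / 514 ≈ 0.319 mm/yr.
B spans 312.4 / 0.319 = 979.31 years ≈ 979 rings.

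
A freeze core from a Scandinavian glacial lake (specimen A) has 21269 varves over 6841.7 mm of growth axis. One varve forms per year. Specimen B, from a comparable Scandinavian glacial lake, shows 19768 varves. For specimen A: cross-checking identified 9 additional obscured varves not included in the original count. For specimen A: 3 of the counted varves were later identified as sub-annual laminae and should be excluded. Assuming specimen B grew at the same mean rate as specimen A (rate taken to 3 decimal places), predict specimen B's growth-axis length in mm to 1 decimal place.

6365.3 mm

Specimen A: true varve count = 21269 − 3 + 9 = 21275.
A: 6841.7 mm over 21275 years gives 6841.7 / 21275 ≈ 0.322 mm/year.
For B, 0.322 mm/year × 19768 years = 6365.3 mm.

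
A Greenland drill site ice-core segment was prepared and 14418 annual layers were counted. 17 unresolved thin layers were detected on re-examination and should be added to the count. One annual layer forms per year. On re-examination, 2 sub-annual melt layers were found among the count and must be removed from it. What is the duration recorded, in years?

14433 years

After corrections the count is 14418 − 2 + 17 = 14433 annual layers.
One annual layer per year makes the duration 14433 years.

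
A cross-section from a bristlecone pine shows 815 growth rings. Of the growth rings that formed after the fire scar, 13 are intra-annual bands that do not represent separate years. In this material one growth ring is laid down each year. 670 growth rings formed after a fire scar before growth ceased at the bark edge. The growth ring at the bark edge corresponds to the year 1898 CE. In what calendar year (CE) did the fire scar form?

670 growth rings formed after the fire scar.
Removing the 13 false growth rings leaves 670 − 13 = 657 true growth rings beyond the fire scar.
The growth ring at the bark edge is 1898 CE, so the fire scar dates to 1898 − 657 = 1241 CE.

1241 CE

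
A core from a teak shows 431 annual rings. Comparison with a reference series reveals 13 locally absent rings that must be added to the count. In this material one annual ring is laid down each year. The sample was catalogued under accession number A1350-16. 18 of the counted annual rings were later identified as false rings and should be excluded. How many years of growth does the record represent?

426 years

True annual ring count = 431 − 18 + 13 = 426.
With a one-to-one annual ring periodicity this is 426 years.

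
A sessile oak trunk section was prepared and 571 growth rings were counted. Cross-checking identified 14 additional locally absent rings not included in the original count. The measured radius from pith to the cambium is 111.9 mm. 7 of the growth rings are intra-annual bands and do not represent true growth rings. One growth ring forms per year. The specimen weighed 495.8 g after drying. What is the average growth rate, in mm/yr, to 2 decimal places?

After corrections the count is 571 − 7 + 14 = 578 growth rings.
Mean rate = 111.9 mm / 578 years ≈ 0.19 mm/yr.

0.19 mm/yr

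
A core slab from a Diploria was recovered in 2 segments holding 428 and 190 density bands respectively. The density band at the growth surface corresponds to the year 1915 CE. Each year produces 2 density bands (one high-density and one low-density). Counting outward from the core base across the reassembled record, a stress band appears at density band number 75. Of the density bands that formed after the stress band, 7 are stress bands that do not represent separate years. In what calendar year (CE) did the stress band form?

Total density bands = 428 + 190 = 618.
The stress band sits at density band 75 from the core base, so 618 − 75 = 543 density bands formed after it.
543 − 7 false = 536 true density bands after the stress band.
With 2 density bands per year, 536 / 2 = 268 years.
1915 − 268 = 1647 CE.

1647 CE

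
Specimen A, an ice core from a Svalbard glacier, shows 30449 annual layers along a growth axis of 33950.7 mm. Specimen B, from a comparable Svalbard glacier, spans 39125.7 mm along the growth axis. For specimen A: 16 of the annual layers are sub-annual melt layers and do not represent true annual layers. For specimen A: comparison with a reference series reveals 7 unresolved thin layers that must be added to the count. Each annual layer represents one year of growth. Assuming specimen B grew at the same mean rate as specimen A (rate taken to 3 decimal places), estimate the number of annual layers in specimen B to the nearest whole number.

35090 annual layers

Specimen A: correcting the raw count gives 30449 − 16 + 7 = 30440 true annual layers.
A: 33950.7 mm over 30440 years gives 33950.7 / 30440 ≈ 1.115 mm per year.
B spans 39125.7 / 1.115 = 35090.31 years ≈ 35090 annual layers.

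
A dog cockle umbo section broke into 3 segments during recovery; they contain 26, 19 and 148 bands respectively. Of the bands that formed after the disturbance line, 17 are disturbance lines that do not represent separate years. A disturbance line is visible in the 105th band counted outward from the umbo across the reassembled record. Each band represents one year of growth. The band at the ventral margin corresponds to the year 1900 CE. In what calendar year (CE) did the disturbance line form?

Total bands = 26 + 19 + 148 = 193.
Between band 105 and the ventral margin there are 193 − 105 = 88 bands.
88 − 17 false = 71 true bands after the disturbance line.
The band at the ventral margin is 1900 CE, so the disturbance line dates to 1900 − 71 = 1829 CE.

1829 CE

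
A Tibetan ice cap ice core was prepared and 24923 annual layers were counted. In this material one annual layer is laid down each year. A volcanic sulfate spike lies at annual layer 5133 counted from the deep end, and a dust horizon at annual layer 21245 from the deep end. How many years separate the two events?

The two markers are separated by 21245 − 5133 = 16112 annual layers.
One annual layer per year makes the interval 16112 years.

16112 yr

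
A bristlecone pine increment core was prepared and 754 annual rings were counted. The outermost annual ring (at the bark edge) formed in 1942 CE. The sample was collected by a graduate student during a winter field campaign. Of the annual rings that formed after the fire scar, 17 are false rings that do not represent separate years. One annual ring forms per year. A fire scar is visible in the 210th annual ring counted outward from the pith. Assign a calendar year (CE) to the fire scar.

1415 CE

The fire scar sits at annual ring 210 from the pith, so 754 − 210 = 544 annual rings formed after it.
544 − 17 false = 527 true annual rings after the fire scar.
Counting back 527 years from 1942 CE places the fire scar in 1942 − 527 = 1415 CE.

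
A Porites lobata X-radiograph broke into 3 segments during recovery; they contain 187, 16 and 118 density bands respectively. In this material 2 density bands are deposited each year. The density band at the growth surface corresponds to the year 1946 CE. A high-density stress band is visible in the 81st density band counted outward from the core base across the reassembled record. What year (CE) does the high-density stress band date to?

Total density bands = 187 + 16 + 118 = 321.
321 − 81 = 240 density bands lie beyond the high-density stress band toward the growth surface.
240 density bands at 2 per year is 240 / 2 = 120 years.
Counting back 120 years from 1946 CE places the high-density stress band in 1946 − 120 = 1826 CE.

1826 CE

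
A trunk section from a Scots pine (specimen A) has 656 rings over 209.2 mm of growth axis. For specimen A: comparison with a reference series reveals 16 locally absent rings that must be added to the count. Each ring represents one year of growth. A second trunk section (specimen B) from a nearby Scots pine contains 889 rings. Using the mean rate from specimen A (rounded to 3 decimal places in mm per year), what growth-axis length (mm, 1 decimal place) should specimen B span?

276.5 mm

Specimen A: true ring count = 656 + 16 = 672.
A: Extension rate ≈ 209.2 / 672 = 0.311 mm per year.
B's length ≈ 0.311 × 889 = 276.5 mm.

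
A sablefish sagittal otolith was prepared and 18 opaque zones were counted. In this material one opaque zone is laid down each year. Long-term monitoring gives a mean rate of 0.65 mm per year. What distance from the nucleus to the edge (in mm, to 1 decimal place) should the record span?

11.7 mm

18 years of growth are recorded.
Predicted length = 0.65 mm/year × 18 years = 11.7 mm.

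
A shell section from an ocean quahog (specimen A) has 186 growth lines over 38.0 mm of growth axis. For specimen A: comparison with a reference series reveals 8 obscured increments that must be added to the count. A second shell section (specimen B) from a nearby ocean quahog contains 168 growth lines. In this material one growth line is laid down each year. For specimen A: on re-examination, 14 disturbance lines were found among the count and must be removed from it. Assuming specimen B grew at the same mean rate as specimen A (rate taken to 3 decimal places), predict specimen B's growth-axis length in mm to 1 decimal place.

35.4 mm

Specimen A: adjusted count: 186 − 14 + 8 = 180 growth lines.
A: Extension rate ≈ 38.0 / 180 = 0.211 mm/year.
For B, 0.211 mm/year × 168 years = 35.4 mm.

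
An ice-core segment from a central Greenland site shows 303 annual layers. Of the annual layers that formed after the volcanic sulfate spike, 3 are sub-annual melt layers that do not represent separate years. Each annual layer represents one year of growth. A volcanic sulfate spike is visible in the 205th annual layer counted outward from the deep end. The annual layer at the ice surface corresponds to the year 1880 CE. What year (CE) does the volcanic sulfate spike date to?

1785 CE

Between annual layer 205 and the ice surface there are 303 − 205 = 98 annual layers.
Excluding 3 false annual layers: 98 − 3 = 95.
Counting back 95 years from 1880 CE places the volcanic sulfate spike in 1880 − 95 = 1785 CE.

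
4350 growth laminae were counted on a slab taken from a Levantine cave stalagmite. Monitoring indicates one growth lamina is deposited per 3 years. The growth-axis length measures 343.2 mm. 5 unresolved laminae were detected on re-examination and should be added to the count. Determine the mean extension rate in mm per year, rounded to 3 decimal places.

Adjusted count: 4350 + 5 = 4355 growth laminae.
At 3 years per growth lamina, 4355 × 3 = 13065 years.
Mean rate = 343.2 mm / 13065 years ≈ 0.026 mm per year.

0.026 mm per year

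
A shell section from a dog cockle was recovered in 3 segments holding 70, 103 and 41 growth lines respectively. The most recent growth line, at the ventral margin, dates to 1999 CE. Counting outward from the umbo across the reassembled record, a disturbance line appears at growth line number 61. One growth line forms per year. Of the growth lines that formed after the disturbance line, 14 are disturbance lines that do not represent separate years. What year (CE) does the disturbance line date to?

1860 CE

Total growth lines = 70 + 103 + 41 = 214.
The disturbance line sits at growth line 61 from the umbo, so 214 − 61 = 153 growth lines formed after it.
Excluding 14 false growth lines: 153 − 14 = 139.
The growth line at the ventral margin is 1999 CE, so the disturbance line dates to 1999 − 139 = 1860 CE.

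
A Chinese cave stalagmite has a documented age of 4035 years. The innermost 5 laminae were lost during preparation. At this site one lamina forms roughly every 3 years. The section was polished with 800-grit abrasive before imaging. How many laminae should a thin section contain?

1340 laminae

Expected laminae: 4035 / 3 = 1345.
Less the 5 uncaptured laminae: 1345 − 5 = 1340.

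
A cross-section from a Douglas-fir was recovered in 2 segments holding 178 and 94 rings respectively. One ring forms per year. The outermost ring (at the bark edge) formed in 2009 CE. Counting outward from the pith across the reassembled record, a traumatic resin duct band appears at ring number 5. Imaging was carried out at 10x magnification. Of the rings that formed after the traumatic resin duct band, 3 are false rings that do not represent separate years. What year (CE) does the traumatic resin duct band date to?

Total rings = 178 + 94 = 272.
272 − 5 = 267 rings lie beyond the traumatic resin duct band toward the bark edge.
267 − 3 false = 264 true rings after the traumatic resin duct band.
2009 − 264 = 1745 CE.

1745 CE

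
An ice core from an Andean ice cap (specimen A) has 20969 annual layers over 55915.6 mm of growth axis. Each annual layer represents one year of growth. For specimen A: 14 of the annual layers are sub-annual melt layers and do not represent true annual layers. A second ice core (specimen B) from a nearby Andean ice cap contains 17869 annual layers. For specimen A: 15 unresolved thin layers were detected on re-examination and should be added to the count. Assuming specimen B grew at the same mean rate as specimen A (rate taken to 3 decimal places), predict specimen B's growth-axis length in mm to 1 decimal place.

47638.8 mm

Specimen A: correcting the raw count gives 20969 − 14 + 15 = 20970 true annual layers.
A: Extension rate ≈ 55915.6 / 20970 = 2.666 mm/yr.
For B, 2.666 mm/year × 17869 years = 47638.8 mm.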